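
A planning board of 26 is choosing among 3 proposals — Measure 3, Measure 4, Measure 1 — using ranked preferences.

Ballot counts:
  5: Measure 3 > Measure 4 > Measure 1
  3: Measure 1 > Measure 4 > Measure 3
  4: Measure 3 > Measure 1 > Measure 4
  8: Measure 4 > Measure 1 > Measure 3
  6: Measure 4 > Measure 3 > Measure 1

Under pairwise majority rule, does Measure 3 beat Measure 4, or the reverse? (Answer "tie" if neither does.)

Measure 4

Ballots ranking Measure 3 above Measure 4: 5 + 4 = 9.
Ballots ranking Measure 4 above Measure 3: 26 − 9 = 17.
Measure 4 wins the head-to-head 17–9.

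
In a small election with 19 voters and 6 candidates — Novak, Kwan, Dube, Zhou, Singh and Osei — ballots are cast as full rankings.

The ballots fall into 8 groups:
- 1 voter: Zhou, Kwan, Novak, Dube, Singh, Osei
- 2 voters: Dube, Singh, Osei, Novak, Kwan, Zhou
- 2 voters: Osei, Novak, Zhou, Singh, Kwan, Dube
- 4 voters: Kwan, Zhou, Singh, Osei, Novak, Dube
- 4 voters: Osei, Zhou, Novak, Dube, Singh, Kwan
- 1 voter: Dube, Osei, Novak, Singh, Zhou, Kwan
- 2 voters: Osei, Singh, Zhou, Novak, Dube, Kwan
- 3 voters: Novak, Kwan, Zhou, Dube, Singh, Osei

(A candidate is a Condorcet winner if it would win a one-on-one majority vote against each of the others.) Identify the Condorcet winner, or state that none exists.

none

Pairwise majorities:
Novak vs Kwan: Novak wins 14–5.
Novak vs Dube: Novak preferred on 1+2+4+4+2+3 = 16 ballots; Novak wins 16–3.
Novak–Zhou: Zhou 11–8.
Novak vs Singh: Novak, 11–8.
Novak vs Osei: Novak is ranked higher on 1+3 = 4 ballots, Osei on 15. Osei wins 15–4.
Kwan vs Dube: Kwan preferred on 1+2+4+3 = 10 ballots; Kwan wins 10–9.
Kwan vs Zhou: 2+4+3 = 9 for Kwan, 10 for Zhou — Zhou by 10–9.
Kwan vs Singh: Singh, 11–8.
Kwan vs Osei: 1+4+3 = 8 for Kwan, 11 for Osei — Osei by 11–8.
Dube vs Zhou: 3 to 16, Zhou.
Dube–Singh: Dube 11–8.
Dube vs Osei: Osei wins 12–7.
Zhou vs Singh: Zhou is ranked higher on 1+2+4+4+3 = 14 ballots, Singh on 5. Zhou wins 14–5.
Zhou vs Osei: Osei wins 11–8.
Singh–Osei: Singh 10–9.
Every candidate loses at least once (Novak loses to Zhou; Kwan loses to Novak; Dube loses to Novak; Zhou loses to Osei; Singh loses to Novak; Osei loses to Singh). The majority relation contains the cycle Novak → Singh → Osei → Novak, so there is no Condorcet winner.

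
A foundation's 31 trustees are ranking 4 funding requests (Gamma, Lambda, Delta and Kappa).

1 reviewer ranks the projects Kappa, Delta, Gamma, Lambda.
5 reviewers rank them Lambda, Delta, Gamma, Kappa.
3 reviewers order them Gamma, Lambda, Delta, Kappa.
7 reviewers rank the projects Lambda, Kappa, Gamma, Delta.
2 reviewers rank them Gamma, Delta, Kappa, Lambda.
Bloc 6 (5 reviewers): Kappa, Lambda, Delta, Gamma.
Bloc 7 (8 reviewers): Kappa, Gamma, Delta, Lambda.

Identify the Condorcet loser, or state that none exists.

Pairwise majorities:
Gamma vs Lambda: Lambda wins 17–14.
Gamma vs Delta: 20 to 11, Gamma.
Gamma vs Kappa: Kappa wins 21–10.
Lambda vs Delta: 20 to 11, Lambda.
Lambda–Kappa: Kappa 16–15.
Delta vs Kappa: Kappa wins 21–10.
Only Delta has no wins; Delta is the Condorcet loser.

Delta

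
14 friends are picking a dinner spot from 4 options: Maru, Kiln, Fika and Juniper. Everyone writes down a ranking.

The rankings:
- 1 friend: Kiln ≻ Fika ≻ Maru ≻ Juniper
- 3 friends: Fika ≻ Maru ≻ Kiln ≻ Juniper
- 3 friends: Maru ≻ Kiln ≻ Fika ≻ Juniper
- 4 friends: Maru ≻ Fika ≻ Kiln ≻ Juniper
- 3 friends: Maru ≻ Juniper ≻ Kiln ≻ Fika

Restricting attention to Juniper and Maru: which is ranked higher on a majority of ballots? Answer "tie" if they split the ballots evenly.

Maru

No ballot ranks Juniper above Maru: 0.
Ballots ranking Maru above Juniper: 14 − 0 = 14.
Maru wins the head-to-head 14–0.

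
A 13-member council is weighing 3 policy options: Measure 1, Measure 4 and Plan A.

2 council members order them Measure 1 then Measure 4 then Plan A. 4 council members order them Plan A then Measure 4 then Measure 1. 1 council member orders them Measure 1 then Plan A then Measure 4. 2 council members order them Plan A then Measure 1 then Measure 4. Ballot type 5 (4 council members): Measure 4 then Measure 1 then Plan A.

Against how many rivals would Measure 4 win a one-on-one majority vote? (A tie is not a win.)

Measure 4 against each rival (13 council members):
Measure 4 vs Measure 1: 8 to 5, Measure 4.
Measure 4 vs Plan A: 6 to 7, Plan A.
Measure 4 beats Measure 1; loses to Plan A — 1 pairwise win.

1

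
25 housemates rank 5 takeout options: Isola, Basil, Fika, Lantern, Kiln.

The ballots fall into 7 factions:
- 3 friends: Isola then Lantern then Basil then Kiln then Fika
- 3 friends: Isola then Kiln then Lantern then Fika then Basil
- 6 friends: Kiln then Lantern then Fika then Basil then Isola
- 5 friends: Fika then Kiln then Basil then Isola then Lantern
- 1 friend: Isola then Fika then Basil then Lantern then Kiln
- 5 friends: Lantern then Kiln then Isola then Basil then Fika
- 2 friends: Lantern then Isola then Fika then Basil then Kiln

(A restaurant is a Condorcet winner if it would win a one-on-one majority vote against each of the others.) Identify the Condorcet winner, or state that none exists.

Kiln

Check each pair by majority over 25 ballots:
Isola vs Basil: 3+3+1+5+2 = 14 for Isola, 11 for Basil — Isola by 14–11.
Isola vs Fika: 3+3+1+5+2 = 14 for Isola, 11 for Fika — Isola by 14–11.
Isola vs Lantern: Isola is ranked higher on 3+3+5+1 = 12 ballots, Lantern on 13. Lantern wins 13–12.
Isola vs Kiln: 3+3+1+2 = 9 for Isola, 16 for Kiln — Kiln by 16–9.
Basil vs Fika: 3+5 = 8 for Basil, 17 for Fika — Fika by 17–8.
Basil vs Lantern: 5+1 = 6 for Basil, 19 for Lantern — Lantern by 19–6.
Basil vs Kiln: Basil is ranked higher on 3+1+2 = 6 ballots, Kiln on 19. Kiln wins 19–6.
Fika vs Lantern: 6 to 19, Lantern.
Fika vs Kiln: Fika is ranked higher on 5+1+2 = 8 ballots, Kiln on 17. Kiln wins 17–8.
Lantern vs Kiln: 11 to 14, Kiln.
Kiln beats each of Isola, Basil, Fika, Lantern — Kiln is the Condorcet winner.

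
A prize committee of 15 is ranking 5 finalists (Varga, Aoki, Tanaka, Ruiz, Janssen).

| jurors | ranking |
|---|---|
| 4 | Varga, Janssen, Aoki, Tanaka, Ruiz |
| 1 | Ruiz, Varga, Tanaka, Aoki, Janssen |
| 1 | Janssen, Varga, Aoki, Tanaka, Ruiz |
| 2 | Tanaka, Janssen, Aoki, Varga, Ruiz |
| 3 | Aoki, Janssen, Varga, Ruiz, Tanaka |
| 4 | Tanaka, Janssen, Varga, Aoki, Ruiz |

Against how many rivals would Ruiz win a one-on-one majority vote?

0

Ruiz against each rival (15 jurors):
Ruiz vs Varga: Varga wins 14–1.
Ruiz vs Aoki: 1 to 14, Aoki.
Ruiz vs Tanaka: Ruiz preferred on 1+3 = 4 ballots; Tanaka wins 11–4.
Ruiz vs Janssen: Janssen, 14–1.
Ruiz beats no one; loses to Varga, Aoki, Tanaka, Janssen — 0 pairwise wins.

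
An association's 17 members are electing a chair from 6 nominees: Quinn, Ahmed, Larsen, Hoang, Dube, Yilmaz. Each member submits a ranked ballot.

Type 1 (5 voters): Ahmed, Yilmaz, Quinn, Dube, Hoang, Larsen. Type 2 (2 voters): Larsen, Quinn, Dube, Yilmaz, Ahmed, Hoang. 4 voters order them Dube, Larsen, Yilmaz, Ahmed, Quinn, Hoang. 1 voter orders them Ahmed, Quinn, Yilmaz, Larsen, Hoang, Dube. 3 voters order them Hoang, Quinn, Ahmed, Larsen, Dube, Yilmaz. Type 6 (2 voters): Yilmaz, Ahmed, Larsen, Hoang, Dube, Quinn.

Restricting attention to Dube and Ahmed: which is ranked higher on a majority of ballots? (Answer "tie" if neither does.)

Ahmed

Ballots ranking Dube above Ahmed: 2 + 4 = 6.
Ballots ranking Ahmed above Dube: 17 − 6 = 11.
Ahmed wins the head-to-head 11–6.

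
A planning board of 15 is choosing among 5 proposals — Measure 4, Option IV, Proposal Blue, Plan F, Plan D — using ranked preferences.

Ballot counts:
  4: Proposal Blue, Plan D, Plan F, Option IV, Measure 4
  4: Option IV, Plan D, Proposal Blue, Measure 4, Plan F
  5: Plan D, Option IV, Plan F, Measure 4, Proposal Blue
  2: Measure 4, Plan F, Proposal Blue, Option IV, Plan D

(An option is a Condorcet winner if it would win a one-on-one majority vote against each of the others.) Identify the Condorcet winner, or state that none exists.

Plan D

Pairwise majorities:
Measure 4 vs Option IV: 2 for Measure 4, 13 for Option IV — Option IV by 13–2.
Measure 4 vs Proposal Blue: 5+2 = 7 for Measure 4, 8 for Proposal Blue — Proposal Blue by 8–7.
Measure 4 vs Plan F: Measure 4 is ranked higher on 4+2 = 6 ballots, Plan F on 9. Plan F wins 9–6.
Measure 4 vs Plan D: 2 for Measure 4, 13 for Plan D — Plan D by 13–2.
Option IV vs Proposal Blue: Option IV preferred on 4+5 = 9 ballots; Option IV wins 9–6.
Option IV vs Plan F: 9 to 6, Option IV.
Option IV vs Plan D: 6 to 9, Plan D.
Proposal Blue vs Plan F: 4+4 = 8 for Proposal Blue, 7 for Plan F — Proposal Blue by 8–7.
Proposal Blue vs Plan D: Proposal Blue is ranked higher on 4+2 = 6 ballots, Plan D on 9. Plan D wins 9–6.
Plan F vs Plan D: Plan F preferred on 2 ballots; Plan D wins 13–2.
Only Plan D has no losses; Plan D is the Condorcet winner.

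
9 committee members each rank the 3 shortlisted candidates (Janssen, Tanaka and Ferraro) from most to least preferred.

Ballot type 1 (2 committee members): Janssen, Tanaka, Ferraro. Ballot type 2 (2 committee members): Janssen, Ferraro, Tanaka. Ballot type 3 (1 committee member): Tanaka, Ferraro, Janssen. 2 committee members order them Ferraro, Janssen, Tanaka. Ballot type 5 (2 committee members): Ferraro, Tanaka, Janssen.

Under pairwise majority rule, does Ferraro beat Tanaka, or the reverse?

Ferraro

Ballots ranking Ferraro above Tanaka: 2 + 2 + 2 = 6.
Ballots ranking Tanaka above Ferraro: 9 − 6 = 3.
Ferraro wins the head-to-head 6–3.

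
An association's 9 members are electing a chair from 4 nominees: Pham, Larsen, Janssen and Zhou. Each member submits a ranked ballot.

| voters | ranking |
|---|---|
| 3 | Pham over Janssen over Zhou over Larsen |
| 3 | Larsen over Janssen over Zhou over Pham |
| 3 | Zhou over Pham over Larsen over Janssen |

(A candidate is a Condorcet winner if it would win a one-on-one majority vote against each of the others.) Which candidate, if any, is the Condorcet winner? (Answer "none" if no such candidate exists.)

none

Head-to-head results (9 voters):
Pham vs Larsen: Pham wins 6–3.
Pham vs Janssen: Pham wins 6–3.
Pham–Zhou: Zhou 6–3.
Larsen vs Janssen: Larsen wins 6–3.
Larsen–Zhou: Zhou 6–3.
Janssen vs Zhou: Janssen wins 6–3.
Every candidate loses at least once (Pham loses to Zhou; Larsen loses to Pham; Janssen loses to Pham; Zhou loses to Janssen). The majority relation contains the cycle Pham → Janssen → Zhou → Pham, so there is no Condorcet winner.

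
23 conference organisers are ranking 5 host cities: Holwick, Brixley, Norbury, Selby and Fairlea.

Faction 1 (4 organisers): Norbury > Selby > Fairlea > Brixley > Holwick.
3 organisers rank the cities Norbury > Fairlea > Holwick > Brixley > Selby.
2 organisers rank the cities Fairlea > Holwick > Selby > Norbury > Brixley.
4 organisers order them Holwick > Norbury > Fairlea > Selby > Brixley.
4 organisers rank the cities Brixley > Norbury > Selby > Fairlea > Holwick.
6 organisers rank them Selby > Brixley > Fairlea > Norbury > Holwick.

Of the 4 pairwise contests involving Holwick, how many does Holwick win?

Holwick against each rival (23 organisers):
Holwick vs Brixley: Brixley, 14–9.
Holwick vs Norbury: 2+4 = 6 for Holwick, 17 for Norbury — Norbury by 17–6.
Holwick vs Selby: Selby, 14–9.
Holwick vs Fairlea: Fairlea wins 19–4.
Holwick beats no one; loses to Brixley, Norbury, Selby, Fairlea — 0 pairwise wins.

0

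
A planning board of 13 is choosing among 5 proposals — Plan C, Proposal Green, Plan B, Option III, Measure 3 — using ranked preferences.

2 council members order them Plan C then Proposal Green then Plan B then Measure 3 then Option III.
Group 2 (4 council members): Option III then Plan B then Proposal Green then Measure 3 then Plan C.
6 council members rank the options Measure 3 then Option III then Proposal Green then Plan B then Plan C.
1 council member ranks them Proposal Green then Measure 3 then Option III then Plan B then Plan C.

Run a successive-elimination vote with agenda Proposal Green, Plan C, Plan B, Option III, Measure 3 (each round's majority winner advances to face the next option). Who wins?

Round 1: Proposal Green vs Plan C — 11–2, Proposal Green advances.
Round 2: Proposal Green vs Plan B — 9–4, Proposal Green advances.
Round 3: Proposal Green vs Option III — 3–10, Option III advances.
Round 4: Option III vs Measure 3 — 4–9, Measure 3 advances.
Measure 3 survives the agenda.

Measure 3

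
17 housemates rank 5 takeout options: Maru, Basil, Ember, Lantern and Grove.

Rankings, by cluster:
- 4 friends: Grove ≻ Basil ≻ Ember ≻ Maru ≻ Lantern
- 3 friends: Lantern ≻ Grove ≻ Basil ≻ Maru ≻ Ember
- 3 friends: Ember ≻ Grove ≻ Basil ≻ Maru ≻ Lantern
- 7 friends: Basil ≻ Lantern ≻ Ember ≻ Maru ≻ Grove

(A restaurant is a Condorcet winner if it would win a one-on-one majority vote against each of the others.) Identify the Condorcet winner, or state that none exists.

none

Check each pair by majority over 17 ballots:
Maru vs Basil: 0 for Maru, 17 for Basil — Basil by 17–0.
Maru vs Ember: Maru preferred on 3 ballots; Ember wins 14–3.
Maru vs Lantern: 7 to 10, Lantern.
Maru vs Grove: Maru is ranked higher on 7 ballots, Grove on 10. Grove wins 10–7.
Basil vs Ember: Basil, 14–3.
Basil vs Lantern: Basil preferred on 4+3+7 = 14 ballots; Basil wins 14–3.
Basil vs Grove: Basil is ranked higher on 7 ballots, Grove on 10. Grove wins 10–7.
Ember vs Lantern: Lantern, 10–7.
Ember vs Grove: Ember, 10–7.
Lantern vs Grove: Lantern preferred on 3+7 = 10 ballots; Lantern wins 10–7.
No restaurant is unbeaten: Maru loses to Basil; Basil loses to Grove; Ember loses to Basil; Lantern loses to Basil; Grove loses to Ember. In particular Basil > Ember > Grove > Basil is a majority cycle — no Condorcet winner exists.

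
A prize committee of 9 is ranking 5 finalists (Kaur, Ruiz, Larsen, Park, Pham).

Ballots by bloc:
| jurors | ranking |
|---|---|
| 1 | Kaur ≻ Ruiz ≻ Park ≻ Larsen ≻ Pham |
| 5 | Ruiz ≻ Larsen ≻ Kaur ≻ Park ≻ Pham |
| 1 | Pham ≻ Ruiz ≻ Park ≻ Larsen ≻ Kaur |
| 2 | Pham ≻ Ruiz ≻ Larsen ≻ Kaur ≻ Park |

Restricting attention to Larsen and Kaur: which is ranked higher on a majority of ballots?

Ballots ranking Larsen above Kaur: 5 + 1 + 2 = 8.
Ballots ranking Kaur above Larsen: 9 − 8 = 1.
Larsen wins the head-to-head 8–1.

Larsen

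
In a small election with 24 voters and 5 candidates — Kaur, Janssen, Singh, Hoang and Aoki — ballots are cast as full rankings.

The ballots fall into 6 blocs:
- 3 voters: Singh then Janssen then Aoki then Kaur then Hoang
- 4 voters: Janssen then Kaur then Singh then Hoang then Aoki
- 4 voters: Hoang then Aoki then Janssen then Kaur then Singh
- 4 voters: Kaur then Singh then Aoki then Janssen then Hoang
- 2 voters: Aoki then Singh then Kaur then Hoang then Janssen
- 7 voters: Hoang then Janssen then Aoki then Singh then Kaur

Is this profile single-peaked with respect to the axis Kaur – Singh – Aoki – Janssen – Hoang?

no

Axis positions: Kaur=1, Singh=2, Aoki=3, Janssen=4, Hoang=5.
Bloc 1: ranking walks positions 2-4-3-1-5; Janssen is ranked above Aoki even though Aoki lies between Janssen and the peak Singh on the axis — preferences dip and rise again. Not single-peaked.
Bloc 2: ranking walks positions 4-1-2-5-3; Kaur is ranked above Aoki even though Aoki lies between Kaur and the peak Janssen on the axis — preferences dip and rise again. Not single-peaked.
Bloc 3: ranking walks positions 5-3-4-1-2; Aoki is ranked above Janssen even though Janssen lies between Aoki and the peak Hoang on the axis — preferences dip and rise again. Not single-peaked.
Bloc 4 (peak Kaur at position 1): ranking walks positions 1-2-3-4-5, expanding outward from the peak — single-peaked.
Bloc 5: ranking walks positions 3-2-1-5-4; Hoang is ranked above Janssen even though Janssen lies between Hoang and the peak Aoki on the axis — preferences dip and rise again. Not single-peaked.
Bloc 6 (peak Hoang at position 5): ranking walks positions 5-4-3-2-1, expanding outward from the peak — single-peaked.
Bloc 1 violates single-peakedness, so the profile is not single-peaked on this axis.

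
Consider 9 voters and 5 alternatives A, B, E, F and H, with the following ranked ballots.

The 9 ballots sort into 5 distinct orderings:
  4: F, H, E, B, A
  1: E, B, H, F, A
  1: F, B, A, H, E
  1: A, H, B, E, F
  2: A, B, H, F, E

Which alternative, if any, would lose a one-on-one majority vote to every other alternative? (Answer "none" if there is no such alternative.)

A

Head-to-head results (9 voters):
A vs B: 1+2 = 3 for A, 6 for B — B by 6–3.
A vs E: A preferred on 1+1+2 = 4 ballots; E wins 5–4.
A vs F: F wins 6–3.
A vs H: A preferred on 1+1+2 = 4 ballots; H wins 5–4.
B vs E: 1+1+2 = 4 for B, 5 for E — E by 5–4.
B vs F: F wins 5–4.
B vs H: B is ranked higher on 1+1+2 = 4 ballots, H on 5. H wins 5–4.
E vs F: F, 7–2.
E–H: H 8–1.
F vs H: 5 to 4, F.
A is beaten in every head-to-head and is the Condorcet loser.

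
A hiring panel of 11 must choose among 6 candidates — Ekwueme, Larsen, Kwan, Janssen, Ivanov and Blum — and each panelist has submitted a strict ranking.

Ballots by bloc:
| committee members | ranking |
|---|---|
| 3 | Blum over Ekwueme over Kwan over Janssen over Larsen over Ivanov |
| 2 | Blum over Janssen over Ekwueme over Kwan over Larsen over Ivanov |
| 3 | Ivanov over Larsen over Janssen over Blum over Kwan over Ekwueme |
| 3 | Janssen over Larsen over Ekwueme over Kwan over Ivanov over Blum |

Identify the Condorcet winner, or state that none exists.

Pairwise majorities:
Ekwueme vs Larsen: 5 to 6, Larsen.
Ekwueme vs Kwan: Ekwueme wins 8–3.
Ekwueme vs Janssen: 3 for Ekwueme, 8 for Janssen — Janssen by 8–3.
Ekwueme vs Ivanov: Ekwueme, 8–3.
Ekwueme vs Blum: 3 to 8, Blum.
Larsen vs Kwan: 3+3 = 6 for Larsen, 5 for Kwan — Larsen by 6–5.
Larsen vs Janssen: 3 for Larsen, 8 for Janssen — Janssen by 8–3.
Larsen vs Ivanov: Larsen wins 8–3.
Larsen vs Blum: Larsen preferred on 3+3 = 6 ballots; Larsen wins 6–5.
Kwan vs Janssen: 3 to 8, Janssen.
Kwan vs Ivanov: Kwan, 8–3.
Kwan vs Blum: Blum, 8–3.
Janssen vs Ivanov: Janssen is ranked higher on 3+2+3 = 8 ballots, Ivanov on 3. Janssen wins 8–3.
Janssen–Blum: Janssen 6–5.
Ivanov vs Blum: Ivanov preferred on 3+3 = 6 ballots; Ivanov wins 6–5.
Only Janssen has no losses; Janssen is the Condorcet winner.

Janssen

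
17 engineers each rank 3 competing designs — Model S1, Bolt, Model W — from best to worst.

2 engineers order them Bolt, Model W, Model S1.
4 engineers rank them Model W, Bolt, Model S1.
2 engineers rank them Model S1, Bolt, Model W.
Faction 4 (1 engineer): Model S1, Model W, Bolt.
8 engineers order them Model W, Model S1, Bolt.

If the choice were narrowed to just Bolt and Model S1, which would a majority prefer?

Model S1

Ballots ranking Bolt above Model S1: 2 + 4 = 6.
Ballots ranking Model S1 above Bolt: 17 − 6 = 11.
Model S1 wins the head-to-head 11–6.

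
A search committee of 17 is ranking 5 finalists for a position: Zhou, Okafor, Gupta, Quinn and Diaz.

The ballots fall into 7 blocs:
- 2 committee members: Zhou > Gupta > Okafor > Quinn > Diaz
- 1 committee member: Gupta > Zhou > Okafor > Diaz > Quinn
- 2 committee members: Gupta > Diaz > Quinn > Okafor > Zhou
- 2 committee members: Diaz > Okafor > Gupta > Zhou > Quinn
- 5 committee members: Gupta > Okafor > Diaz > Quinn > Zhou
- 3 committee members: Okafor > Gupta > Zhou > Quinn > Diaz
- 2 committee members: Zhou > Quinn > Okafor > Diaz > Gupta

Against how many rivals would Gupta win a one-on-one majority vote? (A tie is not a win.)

Gupta against each rival (17 committee members):
Gupta vs Zhou: Gupta, 13–4.
Gupta–Okafor: Gupta 10–7.
Gupta vs Quinn: 15 to 2, Gupta.
Gupta–Diaz: Gupta 13–4.
Gupta beats Zhou, Okafor, Quinn, Diaz — 4 pairwise wins.

4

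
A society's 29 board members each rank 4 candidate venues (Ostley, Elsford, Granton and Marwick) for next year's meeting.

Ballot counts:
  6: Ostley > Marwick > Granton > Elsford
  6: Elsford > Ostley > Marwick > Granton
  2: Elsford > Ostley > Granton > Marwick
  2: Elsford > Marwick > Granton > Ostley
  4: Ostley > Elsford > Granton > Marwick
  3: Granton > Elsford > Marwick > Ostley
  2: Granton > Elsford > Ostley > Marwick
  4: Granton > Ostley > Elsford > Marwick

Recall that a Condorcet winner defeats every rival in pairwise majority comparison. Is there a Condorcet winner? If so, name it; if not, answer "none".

Check each pair by majority over 29 ballots:
Ostley vs Elsford: Ostley is ranked higher on 6+4+4 = 14 ballots, Elsford on 15. Elsford wins 15–14.
Ostley vs Granton: 18 to 11, Ostley.
Ostley vs Marwick: 24 to 5, Ostley.
Elsford vs Granton: Elsford is ranked higher on 6+2+2+4 = 14 ballots, Granton on 15. Granton wins 15–14.
Elsford vs Marwick: 23 to 6, Elsford.
Granton vs Marwick: 15 to 14, Granton.
No city is unbeaten: Ostley loses to Elsford; Elsford loses to Granton; Granton loses to Ostley; Marwick loses to Ostley. In particular Ostley → Granton → Elsford → Ostley is a majority cycle — no Condorcet winner exists.

none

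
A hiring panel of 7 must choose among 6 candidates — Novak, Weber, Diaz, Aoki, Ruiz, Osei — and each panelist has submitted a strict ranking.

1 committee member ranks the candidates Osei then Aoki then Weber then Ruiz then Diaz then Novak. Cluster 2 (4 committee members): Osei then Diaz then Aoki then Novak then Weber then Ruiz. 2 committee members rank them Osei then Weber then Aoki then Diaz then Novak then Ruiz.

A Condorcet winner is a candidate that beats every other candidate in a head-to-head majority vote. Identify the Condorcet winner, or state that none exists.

Osei

Head-to-head results (7 committee members):
Novak vs Weber: Novak, 4–3.
Novak–Diaz: Diaz 7–0.
Novak vs Aoki: Aoki wins 7–0.
Novak–Ruiz: Novak 6–1.
Novak vs Osei: Osei, 7–0.
Weber–Diaz: Diaz 4–3.
Weber–Aoki: Aoki 5–2.
Weber vs Ruiz: Weber wins 7–0.
Weber vs Osei: Osei, 7–0.
Diaz vs Aoki: Diaz wins 4–3.
Diaz vs Ruiz: Diaz wins 6–1.
Diaz vs Osei: Osei, 7–0.
Aoki vs Ruiz: Aoki, 7–0.
Aoki vs Osei: Osei wins 7–0.
Ruiz vs Osei: Osei wins 7–0.
Osei defeats every rival head-to-head and is the Condorcet winner.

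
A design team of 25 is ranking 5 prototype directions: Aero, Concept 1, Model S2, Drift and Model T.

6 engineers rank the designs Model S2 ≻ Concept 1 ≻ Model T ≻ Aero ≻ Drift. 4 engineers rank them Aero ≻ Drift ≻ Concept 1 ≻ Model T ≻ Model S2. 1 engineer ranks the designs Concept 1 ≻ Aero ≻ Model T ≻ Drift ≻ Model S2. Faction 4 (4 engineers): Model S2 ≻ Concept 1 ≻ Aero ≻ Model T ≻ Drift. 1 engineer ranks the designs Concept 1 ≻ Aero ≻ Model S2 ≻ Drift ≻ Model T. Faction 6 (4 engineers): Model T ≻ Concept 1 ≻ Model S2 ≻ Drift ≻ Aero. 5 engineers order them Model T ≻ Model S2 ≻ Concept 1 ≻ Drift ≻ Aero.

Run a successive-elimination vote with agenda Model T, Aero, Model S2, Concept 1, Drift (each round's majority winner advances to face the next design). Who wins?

Round 1: Model T vs Aero — 15–10, Model T advances.
Round 2: Model T vs Model S2 — 14–11, Model T advances.
Round 3: Model T vs Concept 1 — 9–16, Concept 1 advances.
Round 4: Concept 1 vs Drift — 21–4, Concept 1 advances.
The agenda winner is Concept 1.

Concept 1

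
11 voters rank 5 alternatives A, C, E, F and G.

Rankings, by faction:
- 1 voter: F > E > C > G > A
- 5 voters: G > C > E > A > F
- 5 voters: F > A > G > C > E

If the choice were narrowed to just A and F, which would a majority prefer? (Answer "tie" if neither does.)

F

Ballots ranking A above F: 5.
Ballots ranking F above A: 11 − 5 = 6.
F wins the head-to-head 6–5.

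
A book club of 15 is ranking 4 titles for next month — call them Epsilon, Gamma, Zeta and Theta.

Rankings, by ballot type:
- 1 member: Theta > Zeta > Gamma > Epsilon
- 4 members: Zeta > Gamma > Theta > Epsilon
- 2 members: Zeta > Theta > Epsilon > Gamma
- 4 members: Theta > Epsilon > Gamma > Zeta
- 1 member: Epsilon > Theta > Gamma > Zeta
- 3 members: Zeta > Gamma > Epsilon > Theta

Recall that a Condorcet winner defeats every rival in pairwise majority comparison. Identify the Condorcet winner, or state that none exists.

Head-to-head results (15 members):
Epsilon vs Gamma: Epsilon preferred on 2+4+1 = 7 ballots; Gamma wins 8–7.
Epsilon vs Zeta: 4+1 = 5 for Epsilon, 10 for Zeta — Zeta by 10–5.
Epsilon vs Theta: 4 to 11, Theta.
Gamma vs Zeta: 4+1 = 5 for Gamma, 10 for Zeta — Zeta by 10–5.
Gamma vs Theta: Gamma is ranked higher on 4+3 = 7 ballots, Theta on 8. Theta wins 8–7.
Zeta vs Theta: 9 to 6, Zeta.
Zeta defeats every rival head-to-head and is the Condorcet winner.

Zeta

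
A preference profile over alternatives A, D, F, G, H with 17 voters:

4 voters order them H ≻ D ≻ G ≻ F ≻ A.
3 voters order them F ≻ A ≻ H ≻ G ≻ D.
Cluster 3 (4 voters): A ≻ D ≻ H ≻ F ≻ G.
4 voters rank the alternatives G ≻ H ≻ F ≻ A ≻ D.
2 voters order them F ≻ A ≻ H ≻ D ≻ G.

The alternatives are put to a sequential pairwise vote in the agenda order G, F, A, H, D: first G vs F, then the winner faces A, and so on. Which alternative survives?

Round 1: G vs F — 8–9, F advances.
Round 2: F vs A — 13–4, F advances.
Round 3: F vs H — 5–12, H advances.
Round 4: H vs D — 13–4, H advances.
H survives the agenda.

H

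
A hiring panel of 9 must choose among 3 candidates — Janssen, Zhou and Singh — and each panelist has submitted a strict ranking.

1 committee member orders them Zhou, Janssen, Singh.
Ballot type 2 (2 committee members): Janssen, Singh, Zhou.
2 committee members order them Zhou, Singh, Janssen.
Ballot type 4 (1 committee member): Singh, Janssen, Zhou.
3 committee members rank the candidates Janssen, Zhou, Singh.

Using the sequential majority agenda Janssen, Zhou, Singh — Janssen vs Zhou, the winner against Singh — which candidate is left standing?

Round 1: Janssen vs Zhou — 6–3, Janssen advances.
Round 2: Janssen vs Singh — 6–3, Janssen advances.
Janssen survives the agenda.

Janssen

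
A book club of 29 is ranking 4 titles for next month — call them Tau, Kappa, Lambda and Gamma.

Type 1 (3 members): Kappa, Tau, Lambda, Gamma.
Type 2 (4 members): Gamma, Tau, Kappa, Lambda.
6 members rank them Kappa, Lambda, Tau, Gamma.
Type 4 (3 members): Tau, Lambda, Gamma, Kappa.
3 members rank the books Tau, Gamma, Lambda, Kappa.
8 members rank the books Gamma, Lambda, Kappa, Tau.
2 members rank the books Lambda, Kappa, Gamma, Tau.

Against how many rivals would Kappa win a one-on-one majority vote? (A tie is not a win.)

Kappa against each rival (29 members):
Kappa vs Tau: Kappa preferred on 3+6+8+2 = 19 ballots; Kappa wins 19–10.
Kappa vs Lambda: Kappa is ranked higher on 3+4+6 = 13 ballots, Lambda on 16. Lambda wins 16–13.
Kappa vs Gamma: Kappa is ranked higher on 3+6+2 = 11 ballots, Gamma on 18. Gamma wins 18–11.
Kappa beats Tau; loses to Lambda, Gamma — 1 pairwise win.

1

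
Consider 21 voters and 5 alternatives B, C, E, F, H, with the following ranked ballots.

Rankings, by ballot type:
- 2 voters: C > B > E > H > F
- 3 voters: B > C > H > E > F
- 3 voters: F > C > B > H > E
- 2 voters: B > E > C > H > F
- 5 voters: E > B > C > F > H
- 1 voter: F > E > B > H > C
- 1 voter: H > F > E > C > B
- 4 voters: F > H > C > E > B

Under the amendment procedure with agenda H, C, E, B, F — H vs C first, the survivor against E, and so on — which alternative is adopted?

Round 1: H vs C — 6–15, C advances.
Round 2: C vs E — 12–9, C advances.
Round 3: C vs B — 10–11, B advances.
Round 4: B vs F — 12–9, B advances.
B survives the agenda.

B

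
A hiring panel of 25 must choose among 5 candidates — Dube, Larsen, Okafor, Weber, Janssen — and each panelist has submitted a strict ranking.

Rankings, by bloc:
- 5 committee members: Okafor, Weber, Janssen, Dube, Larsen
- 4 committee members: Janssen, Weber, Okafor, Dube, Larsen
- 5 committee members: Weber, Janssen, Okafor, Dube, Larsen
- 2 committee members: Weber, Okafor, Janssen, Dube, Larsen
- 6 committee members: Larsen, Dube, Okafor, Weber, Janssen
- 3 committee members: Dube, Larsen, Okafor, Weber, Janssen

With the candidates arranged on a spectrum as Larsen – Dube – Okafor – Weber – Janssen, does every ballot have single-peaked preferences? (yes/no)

Axis positions: Larsen=1, Dube=2, Okafor=3, Weber=4, Janssen=5.
Bloc 1 (peak Okafor at position 3): ranking walks positions 3-4-5-2-1, expanding outward from the peak — single-peaked.
Bloc 2 (peak Janssen at position 5): ranking walks positions 5-4-3-2-1, expanding outward from the peak — single-peaked.
Bloc 3 (peak Weber at position 4): ranking walks positions 4-5-3-2-1, expanding outward from the peak — single-peaked.
Bloc 4 (peak Weber at position 4): ranking walks positions 4-3-5-2-1, expanding outward from the peak — single-peaked.
Bloc 5 (peak Larsen at position 1): ranking walks positions 1-2-3-4-5, expanding outward from the peak — single-peaked.
Bloc 6 (peak Dube at position 2): ranking walks positions 2-1-3-4-5, expanding outward from the peak — single-peaked.
Every ranking is single-peaked on this axis.

yes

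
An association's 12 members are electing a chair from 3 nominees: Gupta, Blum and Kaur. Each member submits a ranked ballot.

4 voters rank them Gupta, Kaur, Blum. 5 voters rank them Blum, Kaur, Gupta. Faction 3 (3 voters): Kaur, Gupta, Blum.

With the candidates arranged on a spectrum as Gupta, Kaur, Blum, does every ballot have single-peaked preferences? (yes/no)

Axis positions: Gupta=1, Kaur=2, Blum=3.
Faction 1 (peak Gupta at position 1): ranking walks positions 1-2-3, expanding outward from the peak — single-peaked.
Faction 2 (peak Blum at position 3): ranking walks positions 3-2-1, expanding outward from the peak — single-peaked.
Faction 3 (peak Kaur at position 2): ranking walks positions 2-1-3, expanding outward from the peak — single-peaked.
Every ranking is single-peaked on this axis.

yes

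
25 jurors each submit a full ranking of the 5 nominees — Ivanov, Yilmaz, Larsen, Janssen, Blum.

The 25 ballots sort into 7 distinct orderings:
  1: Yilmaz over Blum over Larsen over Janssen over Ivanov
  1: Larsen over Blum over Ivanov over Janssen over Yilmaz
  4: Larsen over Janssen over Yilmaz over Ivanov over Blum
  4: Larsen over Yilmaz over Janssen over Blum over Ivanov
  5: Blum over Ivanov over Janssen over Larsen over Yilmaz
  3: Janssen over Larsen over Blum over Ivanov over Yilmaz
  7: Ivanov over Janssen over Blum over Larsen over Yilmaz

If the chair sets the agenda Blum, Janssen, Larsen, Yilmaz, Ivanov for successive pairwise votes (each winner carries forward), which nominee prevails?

Round 1: Blum vs Janssen — 7–18, Janssen advances.
Round 2: Janssen vs Larsen — 15–10, Janssen advances.
Round 3: Janssen vs Yilmaz — 20–5, Janssen advances.
Round 4: Janssen vs Ivanov — 12–13, Ivanov advances.
The agenda winner is Ivanov.

Ivanov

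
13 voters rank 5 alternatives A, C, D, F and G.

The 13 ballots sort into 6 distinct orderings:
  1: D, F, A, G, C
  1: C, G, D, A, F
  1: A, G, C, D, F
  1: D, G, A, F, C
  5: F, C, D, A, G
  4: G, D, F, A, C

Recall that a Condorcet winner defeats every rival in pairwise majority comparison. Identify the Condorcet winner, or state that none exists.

none

Head-to-head results (13 voters):
A vs C: 7 to 6, A.
A vs D: A preferred on 1 ballot; D wins 12–1.
A vs F: 1+1+1 = 3 for A, 10 for F — F by 10–3.
A vs G: A is ranked higher on 1+1+5 = 7 ballots, G on 6. A wins 7–6.
C vs D: 7 to 6, C.
C vs F: C preferred on 1+1 = 2 ballots; F wins 11–2.
C vs G: 1+5 = 6 for C, 7 for G — G by 7–6.
D vs F: D preferred on 1+1+1+1+4 = 8 ballots; D wins 8–5.
D vs G: D is ranked higher on 1+1+5 = 7 ballots, G on 6. D wins 7–6.
F vs G: F preferred on 1+5 = 6 ballots; G wins 7–6.
No alternative is unbeaten: A loses to D; C loses to A; D loses to C; F loses to D; G loses to A. In particular A beats C beats D beats A is a majority cycle — no Condorcet winner exists.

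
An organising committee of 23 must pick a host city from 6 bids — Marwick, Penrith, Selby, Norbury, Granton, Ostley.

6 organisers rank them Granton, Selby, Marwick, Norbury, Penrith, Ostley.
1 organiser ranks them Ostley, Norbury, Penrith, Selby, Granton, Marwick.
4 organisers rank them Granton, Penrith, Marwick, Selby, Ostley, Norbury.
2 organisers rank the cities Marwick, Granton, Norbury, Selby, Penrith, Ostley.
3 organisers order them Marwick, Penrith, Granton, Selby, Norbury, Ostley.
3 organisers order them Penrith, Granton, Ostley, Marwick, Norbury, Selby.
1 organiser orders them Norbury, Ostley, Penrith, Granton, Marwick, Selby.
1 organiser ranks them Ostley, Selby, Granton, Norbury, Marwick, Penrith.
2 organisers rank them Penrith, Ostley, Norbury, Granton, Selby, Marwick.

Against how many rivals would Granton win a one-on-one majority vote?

Granton against each rival (23 organisers):
Granton–Marwick: Granton 18–5.
Granton vs Penrith: 13 to 10, Granton.
Granton vs Selby: Granton preferred on 21 ballots; Granton wins 21–2.
Granton vs Norbury: Granton is ranked higher on 6+4+2+3+3+1 = 19 ballots, Norbury on 4. Granton wins 19–4.
Granton vs Ostley: Granton preferred on 6+4+2+3+3 = 18 ballots; Granton wins 18–5.
Granton beats Marwick, Penrith, Selby, Norbury, Ostley — 5 pairwise wins.

5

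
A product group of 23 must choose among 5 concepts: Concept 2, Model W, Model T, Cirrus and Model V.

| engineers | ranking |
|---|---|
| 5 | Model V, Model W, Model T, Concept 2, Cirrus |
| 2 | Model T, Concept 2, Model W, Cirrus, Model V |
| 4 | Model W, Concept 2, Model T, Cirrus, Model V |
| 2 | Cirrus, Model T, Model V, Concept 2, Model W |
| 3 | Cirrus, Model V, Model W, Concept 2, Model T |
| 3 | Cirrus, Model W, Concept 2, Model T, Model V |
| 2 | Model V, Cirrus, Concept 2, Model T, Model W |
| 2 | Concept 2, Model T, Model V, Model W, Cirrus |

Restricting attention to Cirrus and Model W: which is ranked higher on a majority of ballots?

Ballots ranking Cirrus above Model W: 2 + 3 + 3 + 2 = 10.
Ballots ranking Model W above Cirrus: 23 − 10 = 13.
Model W wins the head-to-head 13–10.

Model W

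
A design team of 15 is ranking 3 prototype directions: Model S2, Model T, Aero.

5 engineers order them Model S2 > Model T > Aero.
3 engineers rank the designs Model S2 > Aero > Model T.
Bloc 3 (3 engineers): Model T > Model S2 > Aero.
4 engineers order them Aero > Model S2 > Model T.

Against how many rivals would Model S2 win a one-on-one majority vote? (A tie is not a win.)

2

Model S2 against each rival (15 engineers):
Model S2 vs Model T: Model S2, 12–3.
Model S2 vs Aero: Model S2 wins 11–4.
Model S2 beats Model T, Aero — 2 pairwise wins.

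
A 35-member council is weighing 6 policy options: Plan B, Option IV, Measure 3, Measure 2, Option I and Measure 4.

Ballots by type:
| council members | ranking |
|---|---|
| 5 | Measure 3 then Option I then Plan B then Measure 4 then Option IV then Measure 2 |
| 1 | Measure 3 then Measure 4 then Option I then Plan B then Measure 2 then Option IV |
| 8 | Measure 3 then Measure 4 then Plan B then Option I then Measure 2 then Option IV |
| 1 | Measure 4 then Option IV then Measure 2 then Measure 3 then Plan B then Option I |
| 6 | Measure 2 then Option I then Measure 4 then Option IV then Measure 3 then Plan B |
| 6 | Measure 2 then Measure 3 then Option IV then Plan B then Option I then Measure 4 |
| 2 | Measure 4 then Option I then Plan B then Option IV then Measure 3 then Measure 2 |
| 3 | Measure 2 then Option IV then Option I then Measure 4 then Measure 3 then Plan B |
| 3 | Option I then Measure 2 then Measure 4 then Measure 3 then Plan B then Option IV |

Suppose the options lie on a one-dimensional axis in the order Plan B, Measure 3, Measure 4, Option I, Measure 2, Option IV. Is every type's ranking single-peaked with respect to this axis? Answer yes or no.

Axis positions: Plan B=1, Measure 3=2, Measure 4=3, Option I=4, Measure 2=5, Option IV=6.
Type 1: ranking walks positions 2-4-1-3-6-5; Option I is ranked above Measure 4 even though Measure 4 lies between Option I and the peak Measure 3 on the axis — preferences dip and rise again. Not single-peaked.
Type 2 (peak Measure 3 at position 2): ranking walks positions 2-3-4-1-5-6, expanding outward from the peak — single-peaked.
Type 3 (peak Measure 3 at position 2): ranking walks positions 2-3-1-4-5-6, expanding outward from the peak — single-peaked.
Type 4: ranking walks positions 3-6-5-2-1-4; Option IV is ranked above Option I even though Option I lies between Option IV and the peak Measure 4 on the axis — preferences dip and rise again. Not single-peaked.
Type 5 (peak Measure 2 at position 5): ranking walks positions 5-4-3-6-2-1, expanding outward from the peak — single-peaked.
Type 6: ranking walks positions 5-2-6-1-4-3; Measure 3 is ranked above Option I even though Option I lies between Measure 3 and the peak Measure 2 on the axis — preferences dip and rise again. Not single-peaked.
Type 7: ranking walks positions 3-4-1-6-2-5; Plan B is ranked above Measure 3 even though Measure 3 lies between Plan B and the peak Measure 4 on the axis — preferences dip and rise again. Not single-peaked.
Type 8 (peak Measure 2 at position 5): ranking walks positions 5-6-4-3-2-1, expanding outward from the peak — single-peaked.
Type 9 (peak Option I at position 4): ranking walks positions 4-5-3-2-1-6, expanding outward from the peak — single-peaked.
Type 1 violates single-peakedness, so the profile is not single-peaked on this axis.

no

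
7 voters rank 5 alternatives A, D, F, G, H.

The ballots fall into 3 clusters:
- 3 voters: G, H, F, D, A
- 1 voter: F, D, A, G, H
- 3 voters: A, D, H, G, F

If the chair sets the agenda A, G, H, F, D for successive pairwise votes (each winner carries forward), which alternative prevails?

F

Round 1: A vs G — 4–3, A advances.
Round 2: A vs H — 4–3, A advances.
Round 3: A vs F — 3–4, F advances.
Round 4: F vs D — 4–3, F advances.
F survives the agenda.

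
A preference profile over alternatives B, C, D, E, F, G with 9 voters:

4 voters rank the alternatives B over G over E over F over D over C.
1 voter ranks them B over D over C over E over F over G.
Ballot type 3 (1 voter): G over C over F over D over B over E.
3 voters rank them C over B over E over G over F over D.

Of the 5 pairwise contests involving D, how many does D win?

1

D against each rival (9 voters):
D vs B: 1 for D, 8 for B — B by 8–1.
D vs C: D is ranked higher on 4+1 = 5 ballots, C on 4. D wins 5–4.
D vs E: D is ranked higher on 1+1 = 2 ballots, E on 7. E wins 7–2.
D vs F: D is ranked higher on 1 ballot, F on 8. F wins 8–1.
D vs G: G wins 8–1.
D beats C; loses to B, E, F, G — 1 pairwise win.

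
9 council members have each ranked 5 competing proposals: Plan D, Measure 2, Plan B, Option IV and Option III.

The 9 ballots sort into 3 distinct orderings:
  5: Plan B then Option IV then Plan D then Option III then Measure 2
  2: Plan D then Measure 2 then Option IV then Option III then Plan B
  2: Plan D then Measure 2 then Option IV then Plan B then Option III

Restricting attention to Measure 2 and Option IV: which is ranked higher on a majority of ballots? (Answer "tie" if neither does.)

Option IV

Ballots ranking Measure 2 above Option IV: 2 + 2 = 4.
Ballots ranking Option IV above Measure 2: 9 − 4 = 5.
Option IV wins the head-to-head 5–4.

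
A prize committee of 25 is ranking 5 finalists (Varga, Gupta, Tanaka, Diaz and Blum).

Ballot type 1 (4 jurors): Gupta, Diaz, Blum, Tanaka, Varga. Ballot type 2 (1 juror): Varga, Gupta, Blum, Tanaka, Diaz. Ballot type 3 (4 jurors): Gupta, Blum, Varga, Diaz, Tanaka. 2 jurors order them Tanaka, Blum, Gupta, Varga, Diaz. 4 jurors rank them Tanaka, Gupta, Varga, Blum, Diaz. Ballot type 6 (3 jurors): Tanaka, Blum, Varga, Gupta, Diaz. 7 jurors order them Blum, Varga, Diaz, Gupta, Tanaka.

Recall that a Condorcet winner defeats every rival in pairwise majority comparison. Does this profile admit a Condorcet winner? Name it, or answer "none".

Pairwise majorities:
Varga vs Gupta: Varga preferred on 1+3+7 = 11 ballots; Gupta wins 14–11.
Varga vs Tanaka: Varga preferred on 1+4+7 = 12 ballots; Tanaka wins 13–12.
Varga vs Diaz: Varga is ranked higher on 1+4+2+4+3+7 = 21 ballots, Diaz on 4. Varga wins 21–4.
Varga vs Blum: Varga preferred on 1+4 = 5 ballots; Blum wins 20–5.
Gupta vs Tanaka: 16 to 9, Gupta.
Gupta vs Diaz: Gupta preferred on 4+1+4+2+4+3 = 18 ballots; Gupta wins 18–7.
Gupta vs Blum: 4+1+4+4 = 13 for Gupta, 12 for Blum — Gupta by 13–12.
Tanaka vs Diaz: 1+2+4+3 = 10 for Tanaka, 15 for Diaz — Diaz by 15–10.
Tanaka vs Blum: 2+4+3 = 9 for Tanaka, 16 for Blum — Blum by 16–9.
Diaz vs Blum: 4 for Diaz, 21 for Blum — Blum by 21–4.
Gupta defeats every rival head-to-head and is the Condorcet winner.

Gupta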